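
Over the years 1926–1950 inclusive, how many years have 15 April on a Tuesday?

Track 15 April's weekday year by year (advancing +1, or +2 across a Feb 29):
  1926: Thu  1927: Fri (+1)  1928: Sun (+2)  1929: Mon (+1)  1930: Tue (+1) ✓
  1931: Wed (+1)  1932: Fri (+2)  1933: Sat (+1)  1934: Sun (+1)  1935: Mon (+1)
  1936: Wed (+2)  1937: Thu (+1)  1938: Fri (+1)  1939: Sat (+1)  1940: Mon (+2)
  1941: Tue (+1) ✓  1942: Wed (+1)  1943: Thu (+1)  1944: Sat (+2)  1945: Sun (+1)
  1946: Mon (+1)  1947: Tue (+1) ✓  1948: Thu (+2)  1949: Fri (+1)  1950: Sat (+1)
Tuesday years: 1930, 1941, 1947 — 3 in total.

3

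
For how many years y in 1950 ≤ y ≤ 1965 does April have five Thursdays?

April has 30 days; it has five Thursdays when Thursday falls among the first (month-length − 28) days — i.e. when April 1 is one of Thursday/Wednesday.
April 1 by year: 1950:Sat 1951:Sun 1952:Tue 1953:Wed✓ 1954:Thu✓ 1955:Fri 1956:Sun 1957:Mon 1958:Tue 1959:Wed✓ 1960:Fri 1961:Sat 1962:Sun 1963:Mon 1964:Wed✓ 1965:Thu✓
Years with five Thursdays: 1953, 1954, 1959, 1964, 1965 → 5.

5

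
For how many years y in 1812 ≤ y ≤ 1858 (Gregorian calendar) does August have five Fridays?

19

August has 31 days; it has five Fridays when Friday falls among the first (month-length − 28) days — i.e. when August 1 is one of Friday/Thursday/Wednesday.
August 1 by year: 1812:Sat 1813:Sun 1814:Mon 1815:Tue 1816:Thu✓ 1817:Fri✓ 1818:Sat 1819:Sun 1820:Tue 1821:Wed✓ 1822:Thu✓ 1823:Fri✓ 1824:Sun 1825:Mon 1826:Tue …(17 more)… 1844:Thu✓ 1845:Fri✓ 1846:Sat 1847:Sun 1848:Tue 1849:Wed✓ 1850:Thu✓ 1851:Fri✓ 1852:Sun 1853:Mon 1854:Tue 1855:Wed✓ 1856:Fri✓ 1857:Sat 1858:Sun
Years with five Fridays: 1816, 1817, 1821, 1822, 1823, 1827, 1828, 1832, 1833, 1834, 1838, 1839, 1844, 1845, 1849, 1850, 1851, 1855, 1856 → 19.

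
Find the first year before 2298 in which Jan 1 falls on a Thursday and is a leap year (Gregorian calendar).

2280

Jan 1 advances by 2 weekdays after a leap year and by 1 after a common year.
2298: Jan 1 is Saturday.
2297: Friday
2296: Wednesday (leap)
2295: Tuesday
2294: Monday
2293: Sunday
2292: Friday (leap)
2291: Thursday
2290: Wednesday
2289: Tuesday
2288: Sunday (leap)
2287: Saturday
2286: Friday
2285: Thursday
2284: Tuesday (leap)
2283: Monday
2282: Sunday
2281: Saturday
2280: Thursday (leap)
2280 begins on a Thursday and is a leap year.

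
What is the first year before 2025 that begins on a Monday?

2024

Jan 1 advances by 2 weekdays after a leap year and by 1 after a common year.
2025: Jan 1 is Wednesday.
2024: Monday (leap)
2024 begins on a Monday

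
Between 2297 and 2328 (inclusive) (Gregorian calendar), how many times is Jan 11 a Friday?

Track Jan 11's weekday year by year (advancing +1, or +2 across a Feb 29):
  2297: Mon  2298: Tue (+1)  2299: Wed (+1)  2300: Thu (+1)  2301: Fri (+1) ✓
  2302: Sat (+1)  2303: Sun (+1)  2304: Mon (+1)  2305: Wed (+2)  2306: Thu (+1)
  2307: Fri (+1) ✓  2308: Sat (+1)  2309: Mon (+2)  2310: Tue (+1)  … (4 more years) …
  2315: Mon (+1)  2316: Tue (+1)  2317: Thu (+2)  2318: Fri (+1) ✓  2319: Sat (+1)
  2320: Sun (+1)  2321: Tue (+2)  2322: Wed (+1)  2323: Thu (+1)  2324: Fri (+1) ✓
  2325: Sun (+2)  2326: Mon (+1)  2327: Tue (+1)  2328: Wed (+1)
Friday years: 2301, 2307, 2318, 2324 — 4 in total.

4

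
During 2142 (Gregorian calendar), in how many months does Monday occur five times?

5

A month of length L has five Mondays iff its first Monday is on day ≤ L−28 (so day 1–3 in a 31-day month, 1–2 in a 30-day month, day 1 in a leap February).
Checking each month of 2142: Jan starts Mon (31d) ✓; Feb starts Thu (28d); Mar starts Thu (31d); Apr starts Sun (30d) ✓; May starts Tue (31d); Jun starts Fri (30d); Jul starts Sun (31d) ✓; Aug starts Wed (31d); Sep starts Sat (30d); Oct starts Mon (31d) ✓; Nov starts Thu (30d); Dec starts Sat (31d) ✓.
Five-Monday months: January, April, July, October, December → 5.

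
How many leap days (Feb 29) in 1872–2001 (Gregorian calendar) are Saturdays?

Leap years in 1872–2001: 32 of them.
Feb 29 weekday advances by 5 (mod 7) from one leap year to the next four years later (or differs when a century non-leap intervenes).
Leap-day weekdays: 1872:Thu 1876:Tue 1880:Sun 1884:Fri 1888:Wed 1892:Mon 1896:Sat✓ 1904:Mon 1908:Sat✓ 1912:Thu 1916:Tue 1920:Sun 1924:Fri …(6 more)… 1952:Fri 1956:Wed 1960:Mon 1964:Sat✓ 1968:Thu 1972:Tue 1976:Sun 1980:Fri 1984:Wed 1988:Mon 1992:Sat✓ 1996:Thu 2000:Tue
Saturday: 1896, 1908, 1936, 1964, 1992 → 5.

5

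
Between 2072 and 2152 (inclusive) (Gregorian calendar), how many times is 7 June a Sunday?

12

Track 7 June's weekday year by year (advancing +1, or +2 across a Feb 29):
  2072: Tue  2073: Wed (+1)  2074: Thu (+1)  2075: Fri (+1)  2076: Sun (+2) ✓
  2077: Mon (+1)  2078: Tue (+1)  2079: Wed (+1)  2080: Fri (+2)  2081: Sat (+1)
  2082: Sun (+1) ✓  2083: Mon (+1)  2084: Wed (+2)  2085: Thu (+1)  … (53 more years) …
  2139: Sun (+1) ✓  2140: Tue (+2)  2141: Wed (+1)  2142: Thu (+1)  2143: Fri (+1)
  2144: Sun (+2) ✓  2145: Mon (+1)  2146: Tue (+1)  2147: Wed (+1)  2148: Fri (+2)
  2149: Sat (+1)  2150: Sun (+1) ✓  2151: Mon (+1)  2152: Wed (+2)
Sunday years: 2076, 2082, 2093, 2099, 2105, 2111, 2116, 2122, 2133, 2139, 2144, 2150 — 12 in total.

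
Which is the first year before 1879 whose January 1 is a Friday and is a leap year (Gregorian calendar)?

Jan 1 advances by 2 weekdays after a leap year and by 1 after a common year.
1879: Jan 1 is Wednesday.
1878: Tuesday
1877: Monday
1876: Saturday (leap)
1875: Friday
1874: Thursday
1873: Wednesday
1872: Monday (leap)
1871: Sunday
1870: Saturday
1869: Friday
1868: Wednesday (leap)
1867: Tuesday
1866: Monday
1865: Sunday
1864: Friday (leap)
1864 begins on a Friday and is a leap year.

1864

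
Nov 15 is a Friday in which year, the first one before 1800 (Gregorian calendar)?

1799

From one year to the next, a fixed date's weekday advances by 1, or by 2 when a Feb 29 lies between the two dates.
1800: November 15 is Saturday.
1799: Friday (−1)
Nov 15 falls on a Friday in 1799.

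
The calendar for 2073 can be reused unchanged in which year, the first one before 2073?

Two years share a calendar iff Jan 1 falls on the same weekday and both are leap or both are common. 2073: Jan 1 is Sunday, common year.
2072: Jan 1 Friday, leap
2071: Jan 1 Thursday, common
2070: Jan 1 Wednesday, common
2069: Jan 1 Tuesday, common
2068: Jan 1 Sunday, leap
2067: Jan 1 Saturday, common
2066: Jan 1 Friday, common
2065: Jan 1 Thursday, common
2064: Jan 1 Tuesday, leap
2063: Jan 1 Monday, common
2062: Jan 1 Sunday, common
2062 matches on both conditions.

2062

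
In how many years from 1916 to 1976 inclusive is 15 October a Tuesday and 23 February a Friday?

2

Check each year's weekday for 15 October and 23 February:
  1916: Sun/Wed  1917: Mon/Fri  1918: Tue/Sat  1919: Wed/Sun  1920: Fri/Mon  1921: Sat/Wed  1922: Sun/Thu  1923: Mon/Fri  1924: Wed/Sat  1925: Thu/Mon  1926: Fri/Tue  1927: Sat/Wed  1928: Mon/Thu  1929: Tue/Sat  …(33 more)…  1963: Tue/Sat  1964: Thu/Sun  1965: Fri/Tue  1966: Sat/Wed  1967: Sun/Thu  1968: Tue/Fri ✓  1969: Wed/Sun  1970: Thu/Mon  1971: Fri/Tue  1972: Sun/Wed  1973: Mon/Fri  1974: Tue/Sat  1975: Wed/Sun  1976: Fri/Mon
Both conditions hold in: 1940, 1968 — 2.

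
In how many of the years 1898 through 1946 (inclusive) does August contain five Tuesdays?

21

August has 31 days; it has five Tuesdays when Tuesday falls among the first (month-length − 28) days — i.e. when August 1 is one of Tuesday/Monday/Sunday.
August 1 by year: 1898:Mon✓ 1899:Tue✓ 1900:Wed 1901:Thu 1902:Fri 1903:Sat 1904:Mon✓ 1905:Tue✓ 1906:Wed 1907:Thu 1908:Sat 1909:Sun✓ 1910:Mon✓ 1911:Tue✓ 1912:Thu …(19 more)… 1932:Mon✓ 1933:Tue✓ 1934:Wed 1935:Thu 1936:Sat 1937:Sun✓ 1938:Mon✓ 1939:Tue✓ 1940:Thu 1941:Fri 1942:Sat 1943:Sun✓ 1944:Tue✓ 1945:Wed 1946:Thu
Years with five Tuesdays: 1898, 1899, 1904, 1905, 1909, 1910, 1911, 1915, 1916, 1920, 1921, 1922, 1926, 1927, 1932, 1933, 1937, 1938, 1939, 1943, 1944 → 21.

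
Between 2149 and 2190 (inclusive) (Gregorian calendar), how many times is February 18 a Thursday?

6

Track February 18's weekday year by year (advancing +1, or +2 across a Feb 29):
  2149: Tue  2150: Wed (+1)  2151: Thu (+1) ✓  2152: Fri (+1)  2153: Sun (+2)
  2154: Mon (+1)  2155: Tue (+1)  2156: Wed (+1)  2157: Fri (+2)  2158: Sat (+1)
  2159: Sun (+1)  2160: Mon (+1)  2161: Wed (+2)  2162: Thu (+1) ✓  … (14 more years) …
  2177: Tue (+2)  2178: Wed (+1)  2179: Thu (+1) ✓  2180: Fri (+1)  2181: Sun (+2)
  2182: Mon (+1)  2183: Tue (+1)  2184: Wed (+1)  2185: Fri (+2)  2186: Sat (+1)
  2187: Sun (+1)  2188: Mon (+1)  2189: Wed (+2)  2190: Thu (+1) ✓
Thursday years: 2151, 2162, 2168, 2173, 2179, 2190 — 6 in total.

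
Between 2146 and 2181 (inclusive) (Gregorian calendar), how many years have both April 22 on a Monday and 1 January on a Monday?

Check each year's weekday for April 22 and 1 January:
  2146: Fri/Sat  2147: Sat/Sun  2148: Mon/Mon ✓  2149: Tue/Wed  2150: Wed/Thu  2151: Thu/Fri  2152: Sat/Sat  2153: Sun/Mon  2154: Mon/Tue  2155: Tue/Wed  2156: Thu/Thu  2157: Fri/Sat  2158: Sat/Sun  2159: Sun/Mon  …(8 more)…  2168: Fri/Fri  2169: Sat/Sun  2170: Sun/Mon  2171: Mon/Tue  2172: Wed/Wed  2173: Thu/Fri  2174: Fri/Sat  2175: Sat/Sun  2176: Mon/Mon ✓  2177: Tue/Wed  2178: Wed/Thu  2179: Thu/Fri  2180: Sat/Sat  2181: Sun/Mon
Both conditions hold in: 2148, 2176 — 2.

2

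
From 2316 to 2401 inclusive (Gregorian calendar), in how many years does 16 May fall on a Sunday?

Track 16 May's weekday year by year (advancing +1, or +2 across a Feb 29):
  2316: Tue  2317: Wed (+1)  2318: Thu (+1)  2319: Fri (+1)  2320: Sun (+2) ✓
  2321: Mon (+1)  2322: Tue (+1)  2323: Wed (+1)  2324: Fri (+2)  2325: Sat (+1)
  2326: Sun (+1) ✓  2327: Mon (+1)  2328: Wed (+2)  2329: Thu (+1)  … (58 more years) …
  2388: Mon (+2)  2389: Tue (+1)  2390: Wed (+1)  2391: Thu (+1)  2392: Sat (+2)
  2393: Sun (+1) ✓  2394: Mon (+1)  2395: Tue (+1)  2396: Thu (+2)  2397: Fri (+1)
  2398: Sat (+1)  2399: Sun (+1) ✓  2400: Tue (+2)  2401: Wed (+1)
Sunday years: 2320, 2326, 2337, 2343, 2348, 2354, 2365, 2371, 2376, 2382, 2393, 2399 — 12 in total.

12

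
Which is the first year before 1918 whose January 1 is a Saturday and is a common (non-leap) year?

1910

Jan 1 advances by 2 weekdays after a leap year and by 1 after a common year.
1918: Jan 1 is Tuesday.
1917: Monday
1916: Saturday (leap)
1915: Friday
1914: Thursday
1913: Wednesday
1912: Monday (leap)
1911: Sunday
1910: Saturday
1910 begins on a Saturday and is a common year.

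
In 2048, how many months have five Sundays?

A month of length L has five Sundays iff its first Sunday is on day ≤ L−28 (so day 1–3 in a 31-day month, 1–2 in a 30-day month, day 1 in a leap February).
Checking each month of 2048: Jan starts Wed (31d); Feb starts Sat (29d); Mar starts Sun (31d) ✓; Apr starts Wed (30d); May starts Fri (31d) ✓; Jun starts Mon (30d); Jul starts Wed (31d); Aug starts Sat (31d) ✓; Sep starts Tue (30d); Oct starts Thu (31d); Nov starts Sun (30d) ✓; Dec starts Tue (31d).
Five-Sunday months: March, May, August, November → 4.

4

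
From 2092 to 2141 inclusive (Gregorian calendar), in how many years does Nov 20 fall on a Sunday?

8

Track Nov 20's weekday year by year (advancing +1, or +2 across a Feb 29):
  2092: Thu  2093: Fri (+1)  2094: Sat (+1)  2095: Sun (+1) ✓  2096: Tue (+2)
  2097: Wed (+1)  2098: Thu (+1)  2099: Fri (+1)  2100: Sat (+1)  2101: Sun (+1) ✓
  2102: Mon (+1)  2103: Tue (+1)  2104: Thu (+2)  2105: Fri (+1)  … (22 more years) …
  2128: Sat (+2)  2129: Sun (+1) ✓  2130: Mon (+1)  2131: Tue (+1)  2132: Thu (+2)
  2133: Fri (+1)  2134: Sat (+1)  2135: Sun (+1) ✓  2136: Tue (+2)  2137: Wed (+1)
  2138: Thu (+1)  2139: Fri (+1)  2140: Sun (+2) ✓  2141: Mon (+1)
Sunday years: 2095, 2101, 2107, 2112, 2118, 2129, 2135, 2140 — 8 in total.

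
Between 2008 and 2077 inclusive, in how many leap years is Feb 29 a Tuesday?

2

Leap years in 2008–2077: 18 of them.
Feb 29 weekday advances by 5 (mod 7) from one leap year to the next four years later (or differs when a century non-leap intervenes).
Leap-day weekdays: 2008:Fri 2012:Wed 2016:Mon 2020:Sat 2024:Thu 2028:Tue✓ 2032:Sun 2036:Fri 2040:Wed 2044:Mon 2048:Sat 2052:Thu 2056:Tue✓ 2060:Sun 2064:Fri 2068:Wed 2072:Mon 2076:Sat
Tuesday: 2028, 2056 → 2.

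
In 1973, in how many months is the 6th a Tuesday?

Check the 6th of each month of 1973: Jan 6: Sat, Feb 6: Tue, Mar 6: Tue, Apr 6: Fri, May 6: Sun, Jun 6: Wed, Jul 6: Fri, Aug 6: Mon, Sep 6: Thu, Oct 6: Sat, Nov 6: Tue, Dec 6: Thu.
Tuesday occurs in February, March, November — 3 months.

3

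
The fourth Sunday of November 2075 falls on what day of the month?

November 1, 2075 is a Friday, so the first Sunday is the 3rd.
The fourth Sunday is 3 + 21 = 24.

24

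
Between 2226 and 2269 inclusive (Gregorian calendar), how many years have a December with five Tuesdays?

19

December has 31 days; it has five Tuesdays when Tuesday falls among the first (month-length − 28) days — i.e. when December 1 is one of Tuesday/Monday/Sunday.
December 1 by year: 2226:Fri 2227:Sat 2228:Mon✓ 2229:Tue✓ 2230:Wed 2231:Thu 2232:Sat 2233:Sun✓ 2234:Mon✓ 2235:Tue✓ 2236:Thu 2237:Fri 2238:Sat 2239:Sun✓ 2240:Tue✓ …(14 more)… 2255:Sat 2256:Mon✓ 2257:Tue✓ 2258:Wed 2259:Thu 2260:Sat 2261:Sun✓ 2262:Mon✓ 2263:Tue✓ 2264:Thu 2265:Fri 2266:Sat 2267:Sun✓ 2268:Tue✓ 2269:Wed
Years with five Tuesdays: 2228, 2229, 2233, 2234, 2235, 2239, 2240, 2244, 2245, 2246, 2250, 2251, 2256, 2257, 2261, 2262, 2263, 2267, 2268 → 19.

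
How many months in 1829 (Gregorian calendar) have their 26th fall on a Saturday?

2

Check the 26th of each month of 1829: Jan 26: Mon, Feb 26: Thu, Mar 26: Thu, Apr 26: Sun, May 26: Tue, Jun 26: Fri, Jul 26: Sun, Aug 26: Wed, Sep 26: Sat, Oct 26: Mon, Nov 26: Thu, Dec 26: Sat.
Saturday occurs in September, December — 2 months.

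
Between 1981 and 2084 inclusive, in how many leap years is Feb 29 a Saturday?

Leap years in 1981–2084: 26 of them.
Feb 29 weekday advances by 5 (mod 7) from one leap year to the next four years later (or differs when a century non-leap intervenes).
Leap-day weekdays: 1984:Wed 1988:Mon 1992:Sat✓ 1996:Thu 2000:Tue 2004:Sun 2008:Fri 2012:Wed 2016:Mon 2020:Sat✓ 2024:Thu 2028:Tue 2032:Sun 2036:Fri 2040:Wed 2044:Mon 2048:Sat✓ 2052:Thu 2056:Tue 2060:Sun 2064:Fri 2068:Wed 2072:Mon 2076:Sat✓ 2080:Thu 2084:Tue
Saturday: 1992, 2020, 2048, 2076 → 4.

4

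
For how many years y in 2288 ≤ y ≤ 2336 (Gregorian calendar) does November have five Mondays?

13

November has 30 days; it has five Mondays when Monday falls among the first (month-length − 28) days — i.e. when November 1 is one of Monday/Sunday.
November 1 by year: 2288:Thu 2289:Fri 2290:Sat 2291:Sun✓ 2292:Tue 2293:Wed 2294:Thu 2295:Fri 2296:Sun✓ 2297:Mon✓ 2298:Tue 2299:Wed 2300:Thu 2301:Fri 2302:Sat …(19 more)… 2322:Wed 2323:Thu 2324:Sat 2325:Sun✓ 2326:Mon✓ 2327:Tue 2328:Thu 2329:Fri 2330:Sat 2331:Sun✓ 2332:Tue 2333:Wed 2334:Thu 2335:Fri 2336:Sun✓
Years with five Mondays: 2291, 2296, 2297, 2303, 2308, 2309, 2314, 2315, 2320, 2325, 2326, 2331, 2336 → 13.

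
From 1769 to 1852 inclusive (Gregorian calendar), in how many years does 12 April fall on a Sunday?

12

Track 12 April's weekday year by year (advancing +1, or +2 across a Feb 29):
  1769: Wed  1770: Thu (+1)  1771: Fri (+1)  1772: Sun (+2) ✓  1773: Mon (+1)
  1774: Tue (+1)  1775: Wed (+1)  1776: Fri (+2)  1777: Sat (+1)  1778: Sun (+1) ✓
  1779: Mon (+1)  1780: Wed (+2)  1781: Thu (+1)  1782: Fri (+1)  … (56 more years) …
  1839: Fri (+1)  1840: Sun (+2) ✓  1841: Mon (+1)  1842: Tue (+1)  1843: Wed (+1)
  1844: Fri (+2)  1845: Sat (+1)  1846: Sun (+1) ✓  1847: Mon (+1)  1848: Wed (+2)
  1849: Thu (+1)  1850: Fri (+1)  1851: Sat (+1)  1852: Mon (+2)
Sunday years: 1772, 1778, 1789, 1795, 1801, 1807, 1812, 1818, 1829, 1835, 1840, 1846 — 12 in total.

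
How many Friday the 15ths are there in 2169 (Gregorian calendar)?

2

Check the 15th of each month of 2169: Jan 15: Sun, Feb 15: Wed, Mar 15: Wed, Apr 15: Sat, May 15: Mon, Jun 15: Thu, Jul 15: Sat, Aug 15: Tue, Sep 15: Fri, Oct 15: Sun, Nov 15: Wed, Dec 15: Fri.
Friday occurs in September, December — 2 months.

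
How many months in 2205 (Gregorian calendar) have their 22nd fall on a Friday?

Check the 22nd of each month of 2205: Jan 22: Tue, Feb 22: Fri, Mar 22: Fri, Apr 22: Mon, May 22: Wed, Jun 22: Sat, Jul 22: Mon, Aug 22: Thu, Sep 22: Sun, Oct 22: Tue, Nov 22: Fri, Dec 22: Sun.
Friday occurs in February, March, November — 3 months.

3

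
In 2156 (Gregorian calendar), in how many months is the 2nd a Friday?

3

Check the 2nd of each month of 2156: Jan 2: Fri, Feb 2: Mon, Mar 2: Tue, Apr 2: Fri, May 2: Sun, Jun 2: Wed, Jul 2: Fri, Aug 2: Mon, Sep 2: Thu, Oct 2: Sat, Nov 2: Tue, Dec 2: Thu.
Friday occurs in January, April, July — 3 months.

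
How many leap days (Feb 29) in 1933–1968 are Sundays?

1

Leap years in 1933–1968: 9 of them.
Feb 29 weekday advances by 5 (mod 7) from one leap year to the next four years later (or differs when a century non-leap intervenes).
Leap-day weekdays: 1936:Sat 1940:Thu 1944:Tue 1948:Sun✓ 1952:Fri 1956:Wed 1960:Mon 1964:Sat 1968:Thu
Sunday: 1948 → 1.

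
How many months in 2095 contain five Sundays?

A month of length L has five Sundays iff its first Sunday is on day ≤ L−28 (so day 1–3 in a 31-day month, 1–2 in a 30-day month, day 1 in a leap February).
Checking each month of 2095: Jan starts Sat (31d) ✓; Feb starts Tue (28d); Mar starts Tue (31d); Apr starts Fri (30d); May starts Sun (31d) ✓; Jun starts Wed (30d); Jul starts Fri (31d) ✓; Aug starts Mon (31d); Sep starts Thu (30d); Oct starts Sat (31d) ✓; Nov starts Tue (30d); Dec starts Thu (31d).
Five-Sunday months: January, May, July, October → 4.

4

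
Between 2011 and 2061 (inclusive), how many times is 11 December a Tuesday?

Track 11 December's weekday year by year (advancing +1, or +2 across a Feb 29):
  2011: Sun  2012: Tue (+2) ✓  2013: Wed (+1)  2014: Thu (+1)  2015: Fri (+1)
  2016: Sun (+2)  2017: Mon (+1)  2018: Tue (+1) ✓  2019: Wed (+1)  2020: Fri (+2)
  2021: Sat (+1)  2022: Sun (+1)  2023: Mon (+1)  2024: Wed (+2)  … (23 more years) …
  2048: Fri (+2)  2049: Sat (+1)  2050: Sun (+1)  2051: Mon (+1)  2052: Wed (+2)
  2053: Thu (+1)  2054: Fri (+1)  2055: Sat (+1)  2056: Mon (+2)  2057: Tue (+1) ✓
  2058: Wed (+1)  2059: Thu (+1)  2060: Sat (+2)  2061: Sun (+1)
Tuesday years: 2012, 2018, 2029, 2035, 2040, 2046, 2057 — 7 in total.

7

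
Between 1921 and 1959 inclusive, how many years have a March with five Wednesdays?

March has 31 days; it has five Wednesdays when Wednesday falls among the first (month-length − 28) days — i.e. when March 1 is one of Wednesday/Tuesday/Monday.
March 1 by year: 1921:Tue✓ 1922:Wed✓ 1923:Thu 1924:Sat 1925:Sun 1926:Mon✓ 1927:Tue✓ 1928:Thu 1929:Fri 1930:Sat 1931:Sun 1932:Tue✓ 1933:Wed✓ 1934:Thu 1935:Fri …(9 more)… 1945:Thu 1946:Fri 1947:Sat 1948:Mon✓ 1949:Tue✓ 1950:Wed✓ 1951:Thu 1952:Sat 1953:Sun 1954:Mon✓ 1955:Tue✓ 1956:Thu 1957:Fri 1958:Sat 1959:Sun
Years with five Wednesdays: 1921, 1922, 1926, 1927, 1932, 1933, 1937, 1938, 1939, 1943, 1944, 1948, 1949, 1950, 1954, 1955 → 16.

16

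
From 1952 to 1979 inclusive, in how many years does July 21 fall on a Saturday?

Track July 21's weekday year by year (advancing +1, or +2 across a Feb 29):
  1952: Mon  1953: Tue (+1)  1954: Wed (+1)  1955: Thu (+1)  1956: Sat (+2) ✓
  1957: Sun (+1)  1958: Mon (+1)  1959: Tue (+1)  1960: Thu (+2)  1961: Fri (+1)
  1962: Sat (+1) ✓  1963: Sun (+1)  1964: Tue (+2)  1965: Wed (+1)  1966: Thu (+1)
  1967: Fri (+1)  1968: Sun (+2)  1969: Mon (+1)  1970: Tue (+1)  1971: Wed (+1)
  1972: Fri (+2)  1973: Sat (+1) ✓  1974: Sun (+1)  1975: Mon (+1)  1976: Wed (+2)
  1977: Thu (+1)  1978: Fri (+1)  1979: Sat (+1) ✓
Saturday years: 1956, 1962, 1973, 1979 — 4 in total.

4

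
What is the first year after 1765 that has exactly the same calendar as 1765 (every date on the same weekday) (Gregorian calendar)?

1771

Two years share a calendar iff Jan 1 falls on the same weekday and both are leap or both are common. 1765: Jan 1 is Tuesday, common year.
1766: Jan 1 Wednesday, common
1767: Jan 1 Thursday, common
1768: Jan 1 Friday, leap
1769: Jan 1 Sunday, common
1770: Jan 1 Monday, common
1771: Jan 1 Tuesday, common
1771 matches on both conditions.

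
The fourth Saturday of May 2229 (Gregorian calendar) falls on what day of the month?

23

May 1, 2229 is a Friday, so the first Saturday is the 2nd.
The fourth Saturday is 2 + 21 = 23.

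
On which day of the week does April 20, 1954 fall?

Tuesday

January 1, 1954 is a Friday.
April 20 is day 110 of the year, i.e. 109 days after Jan 1.
109 mod 7 = 4, so advance 4 weekdays from Friday: Tuesday.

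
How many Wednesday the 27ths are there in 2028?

2

Check the 27th of each month of 2028: Jan 27: Thu, Feb 27: Sun, Mar 27: Mon, Apr 27: Thu, May 27: Sat, Jun 27: Tue, Jul 27: Thu, Aug 27: Sun, Sep 27: Wed, Oct 27: Fri, Nov 27: Mon, Dec 27: Wed.
Wednesday occurs in September, December — 2 months.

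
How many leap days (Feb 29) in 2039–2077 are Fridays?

Leap years in 2039–2077: 10 of them.
Feb 29 weekday advances by 5 (mod 7) from one leap year to the next four years later (or differs when a century non-leap intervenes).
Leap-day weekdays: 2040:Wed 2044:Mon 2048:Sat 2052:Thu 2056:Tue 2060:Sun 2064:Fri✓ 2068:Wed 2072:Mon 2076:Sat
Friday: 2064 → 1.

1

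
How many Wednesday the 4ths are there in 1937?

Check the 4th of each month of 1937: Jan 4: Mon, Feb 4: Thu, Mar 4: Thu, Apr 4: Sun, May 4: Tue, Jun 4: Fri, Jul 4: Sun, Aug 4: Wed, Sep 4: Sat, Oct 4: Mon, Nov 4: Thu, Dec 4: Sat.
Wednesday occurs in August — 1 month.

1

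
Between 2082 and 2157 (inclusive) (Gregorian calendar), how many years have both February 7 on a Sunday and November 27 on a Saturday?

Check each year's weekday for February 7 and November 27:
  2082: Sat/Fri  2083: Sun/Sat ✓  2084: Mon/Mon  2085: Wed/Tue  2086: Thu/Wed  2087: Fri/Thu  2088: Sat/Sat  2089: Mon/Sun  2090: Tue/Mon  2091: Wed/Tue  2092: Thu/Thu  2093: Sat/Fri  2094: Sun/Sat ✓  2095: Mon/Sun  …(48 more)…  2144: Fri/Fri  2145: Sun/Sat ✓  2146: Mon/Sun  2147: Tue/Mon  2148: Wed/Wed  2149: Fri/Thu  2150: Sat/Fri  2151: Sun/Sat ✓  2152: Mon/Mon  2153: Wed/Tue  2154: Thu/Wed  2155: Fri/Thu  2156: Sat/Sat  2157: Mon/Sun
Both conditions hold in: 2083, 2094, 2100, 2106, 2117, 2123, 2134, 2145, 2151 — 9.

9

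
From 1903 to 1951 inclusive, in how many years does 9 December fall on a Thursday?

7

Track 9 December's weekday year by year (advancing +1, or +2 across a Feb 29):
  1903: Wed  1904: Fri (+2)  1905: Sat (+1)  1906: Sun (+1)  1907: Mon (+1)
  1908: Wed (+2)  1909: Thu (+1) ✓  1910: Fri (+1)  1911: Sat (+1)  1912: Mon (+2)
  1913: Tue (+1)  1914: Wed (+1)  1915: Thu (+1) ✓  1916: Sat (+2)  … (21 more years) …
  1938: Fri (+1)  1939: Sat (+1)  1940: Mon (+2)  1941: Tue (+1)  1942: Wed (+1)
  1943: Thu (+1) ✓  1944: Sat (+2)  1945: Sun (+1)  1946: Mon (+1)  1947: Tue (+1)
  1948: Thu (+2) ✓  1949: Fri (+1)  1950: Sat (+1)  1951: Sun (+1)
Thursday years: 1909, 1915, 1920, 1926, 1937, 1943, 1948 — 7 in total.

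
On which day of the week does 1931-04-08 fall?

January 1, 1931 is a Thursday.
April 8 is day 98 of the year, i.e. 97 days after Jan 1.
97 mod 7 = 6, so advance 6 weekdays from Thursday: Wednesday.

Wednesday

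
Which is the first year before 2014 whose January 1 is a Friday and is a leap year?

Jan 1 advances by 2 weekdays after a leap year and by 1 after a common year.
2014: Jan 1 is Wednesday.
2013: Tuesday
2012: Sunday (leap)
2011: Saturday
2010: Friday
2009: Thursday
2008: Tuesday (leap)
2007: Monday
2006: Sunday
2005: Saturday
2004: Thursday (leap)
2003: Wednesday
2002: Tuesday
2001: Monday
2000: Saturday (leap)
1999: Friday
1998: Thursday
1997: Wednesday
1996: Monday (leap)
1995: Sunday
1994: Saturday
1993: Friday
1992: Wednesday (leap)
1991: Tuesday
1990: Monday
1989: Sunday
1988: Friday (leap)
1988 begins on a Friday and is a leap year.

1988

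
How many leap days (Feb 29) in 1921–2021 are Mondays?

Leap years in 1921–2021: 25 of them.
Feb 29 weekday advances by 5 (mod 7) from one leap year to the next four years later (or differs when a century non-leap intervenes).
Leap-day weekdays: 1924:Fri 1928:Wed 1932:Mon✓ 1936:Sat 1940:Thu 1944:Tue 1948:Sun 1952:Fri 1956:Wed 1960:Mon✓ 1964:Sat 1968:Thu 1972:Tue 1976:Sun 1980:Fri 1984:Wed 1988:Mon✓ 1992:Sat 1996:Thu 2000:Tue 2004:Sun 2008:Fri 2012:Wed 2016:Mon✓ 2020:Sat
Monday: 1932, 1960, 1988, 2016 → 4.

4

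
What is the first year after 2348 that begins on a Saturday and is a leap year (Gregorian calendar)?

2372

Jan 1 advances by 2 weekdays after a leap year and by 1 after a common year.
2348: Jan 1 is Thursday (leap).
2349: Saturday
2350: Sunday
2351: Monday
2352: Tuesday (leap)
2353: Thursday
2354: Friday
2355: Saturday
2356: Sunday (leap)
2357: Tuesday
2358: Wednesday
2359: Thursday
2360: Friday (leap)
2361: Sunday
2362: Monday
2363: Tuesday
2364: Wednesday (leap)
2365: Friday
2366: Saturday
2367: Sunday
2368: Monday (leap)
2369: Wednesday
2370: Thursday
2371: Friday
2372: Saturday (leap)
2372 begins on a Saturday and is a leap year.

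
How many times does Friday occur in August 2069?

August 2069 has 31 days and begins on Thursday.
The first Friday is August 2.
Fridays fall on 2, 9, 16, 23, 30 — that's 5.

5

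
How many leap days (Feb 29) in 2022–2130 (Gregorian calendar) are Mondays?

3

Leap years in 2022–2130: 26 of them.
Feb 29 weekday advances by 5 (mod 7) from one leap year to the next four years later (or differs when a century non-leap intervenes).
Leap-day weekdays: 2024:Thu 2028:Tue 2032:Sun 2036:Fri 2040:Wed 2044:Mon✓ 2048:Sat 2052:Thu 2056:Tue 2060:Sun 2064:Fri 2068:Wed 2072:Mon✓ 2076:Sat 2080:Thu 2084:Tue 2088:Sun 2092:Fri 2096:Wed 2104:Fri 2108:Wed 2112:Mon✓ 2116:Sat 2120:Thu 2124:Tue 2128:Sun
Monday: 2044, 2072, 2112 → 3.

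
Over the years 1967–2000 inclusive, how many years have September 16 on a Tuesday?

Track September 16's weekday year by year (advancing +1, or +2 across a Feb 29):
  1967: Sat  1968: Mon (+2)  1969: Tue (+1) ✓  1970: Wed (+1)  1971: Thu (+1)
  1972: Sat (+2)  1973: Sun (+1)  1974: Mon (+1)  1975: Tue (+1) ✓  1976: Thu (+2)
  1977: Fri (+1)  1978: Sat (+1)  1979: Sun (+1)  1980: Tue (+2) ✓  … (6 more years) …
  1987: Wed (+1)  1988: Fri (+2)  1989: Sat (+1)  1990: Sun (+1)  1991: Mon (+1)
  1992: Wed (+2)  1993: Thu (+1)  1994: Fri (+1)  1995: Sat (+1)  1996: Mon (+2)
  1997: Tue (+1) ✓  1998: Wed (+1)  1999: Thu (+1)  2000: Sat (+2)
Tuesday years: 1969, 1975, 1980, 1986, 1997 — 5 in total.

5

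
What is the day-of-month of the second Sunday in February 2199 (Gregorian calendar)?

10

February 1, 2199 is a Friday, so the first Sunday is the 3rd.
The second Sunday is 3 + 7 = 10.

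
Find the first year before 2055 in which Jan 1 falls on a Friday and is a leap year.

2044

Jan 1 advances by 2 weekdays after a leap year and by 1 after a common year.
2055: Jan 1 is Friday.
2054: Thursday
2053: Wednesday
2052: Monday (leap)
2051: Sunday
2050: Saturday
2049: Friday
2048: Wednesday (leap)
2047: Tuesday
2046: Monday
2045: Sunday
2044: Friday (leap)
2044 begins on a Friday and is a leap year.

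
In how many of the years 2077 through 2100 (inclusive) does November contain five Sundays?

November has 30 days; it has five Sundays when Sunday falls among the first (month-length − 28) days — i.e. when November 1 is one of Sunday/Saturday.
November 1 by year: 2077:Mon 2078:Tue 2079:Wed 2080:Fri 2081:Sat✓ 2082:Sun✓ 2083:Mon 2084:Wed 2085:Thu 2086:Fri 2087:Sat✓ 2088:Mon 2089:Tue 2090:Wed 2091:Thu 2092:Sat✓ 2093:Sun✓ 2094:Mon 2095:Tue 2096:Thu 2097:Fri 2098:Sat✓ 2099:Sun✓ 2100:Mon
Years with five Sundays: 2081, 2082, 2087, 2092, 2093, 2098, 2099 → 7.

7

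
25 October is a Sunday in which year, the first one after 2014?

2015

From one year to the next, a fixed date's weekday advances by 1, or by 2 when a Feb 29 lies between the two dates.
2014: October 25 is Saturday.
2015: Sunday (+1)
25 October falls on a Sunday in 2015.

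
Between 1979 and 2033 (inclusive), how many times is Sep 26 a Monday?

8

Track Sep 26's weekday year by year (advancing +1, or +2 across a Feb 29):
  1979: Wed  1980: Fri (+2)  1981: Sat (+1)  1982: Sun (+1)  1983: Mon (+1) ✓
  1984: Wed (+2)  1985: Thu (+1)  1986: Fri (+1)  1987: Sat (+1)  1988: Mon (+2) ✓
  1989: Tue (+1)  1990: Wed (+1)  1991: Thu (+1)  1992: Sat (+2)  … (27 more years) …
  2020: Sat (+2)  2021: Sun (+1)  2022: Mon (+1) ✓  2023: Tue (+1)  2024: Thu (+2)
  2025: Fri (+1)  2026: Sat (+1)  2027: Sun (+1)  2028: Tue (+2)  2029: Wed (+1)
  2030: Thu (+1)  2031: Fri (+1)  2032: Sun (+2)  2033: Mon (+1) ✓
Monday years: 1983, 1988, 1994, 2005, 2011, 2016, 2022, 2033 — 8 in total.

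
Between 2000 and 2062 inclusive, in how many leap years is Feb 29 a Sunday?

3

Leap years in 2000–2062: 16 of them.
Feb 29 weekday advances by 5 (mod 7) from one leap year to the next four years later (or differs when a century non-leap intervenes).
Leap-day weekdays: 2000:Tue 2004:Sun✓ 2008:Fri 2012:Wed 2016:Mon 2020:Sat 2024:Thu 2028:Tue 2032:Sun✓ 2036:Fri 2040:Wed 2044:Mon 2048:Sat 2052:Thu 2056:Tue 2060:Sun✓
Sunday: 2004, 2032, 2060 → 3.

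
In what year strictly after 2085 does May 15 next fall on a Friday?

2093

From one year to the next, a fixed date's weekday advances by 1, or by 2 when a Feb 29 lies between the two dates.
2085: May 15 is Tuesday.
2086: Wednesday (+1)
2087: Thursday (+1)
2088: Saturday (+2)
2089: Sunday (+1)
2090: Monday (+1)
2091: Tuesday (+1)
2092: Thursday (+2)
2093: Friday (+1)
May 15 falls on a Friday in 2093.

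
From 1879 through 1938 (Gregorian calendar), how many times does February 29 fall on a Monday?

3

Leap years in 1879–1938: 14 of them.
Feb 29 weekday advances by 5 (mod 7) from one leap year to the next four years later (or differs when a century non-leap intervenes).
Leap-day weekdays: 1880:Sun 1884:Fri 1888:Wed 1892:Mon✓ 1896:Sat 1904:Mon✓ 1908:Sat 1912:Thu 1916:Tue 1920:Sun 1924:Fri 1928:Wed 1932:Mon✓ 1936:Sat
Monday: 1892, 1904, 1932 → 3.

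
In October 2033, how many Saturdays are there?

October 2033 has 31 days and begins on Saturday.
The first Saturday is October 1.
Saturdays fall on 1, 8, 15, 22, 29 — that's 5.

5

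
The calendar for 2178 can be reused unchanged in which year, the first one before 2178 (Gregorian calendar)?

2167

Two years share a calendar iff Jan 1 falls on the same weekday and both are leap or both are common. 2178: Jan 1 is Thursday, common year.
2177: Jan 1 Wednesday, common
2176: Jan 1 Monday, leap
2175: Jan 1 Sunday, common
2174: Jan 1 Saturday, common
2173: Jan 1 Friday, common
2172: Jan 1 Wednesday, leap
2171: Jan 1 Tuesday, common
2170: Jan 1 Monday, common
2169: Jan 1 Sunday, common
2168: Jan 1 Friday, leap
2167: Jan 1 Thursday, common
2167 matches on both conditions.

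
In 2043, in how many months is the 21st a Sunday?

Check the 21st of each month of 2043: Jan 21: Wed, Feb 21: Sat, Mar 21: Sat, Apr 21: Tue, May 21: Thu, Jun 21: Sun, Jul 21: Tue, Aug 21: Fri, Sep 21: Mon, Oct 21: Wed, Nov 21: Sat, Dec 21: Mon.
Sunday occurs in June — 1 month.

1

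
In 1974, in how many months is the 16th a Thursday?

1

Check the 16th of each month of 1974: Jan 16: Wed, Feb 16: Sat, Mar 16: Sat, Apr 16: Tue, May 16: Thu, Jun 16: Sun, Jul 16: Tue, Aug 16: Fri, Sep 16: Mon, Oct 16: Wed, Nov 16: Sat, Dec 16: Mon.
Thursday occurs in May — 1 month.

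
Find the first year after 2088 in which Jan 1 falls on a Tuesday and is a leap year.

Jan 1 advances by 2 weekdays after a leap year and by 1 after a common year.
2088: Jan 1 is Thursday (leap).
2089: Saturday
2090: Sunday
2091: Monday
2092: Tuesday (leap)
2092 begins on a Tuesday and is a leap year.

2092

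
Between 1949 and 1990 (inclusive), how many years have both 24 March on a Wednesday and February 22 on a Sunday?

1

Check each year's weekday for 24 March and February 22:
  1949: Thu/Tue  1950: Fri/Wed  1951: Sat/Thu  1952: Mon/Fri  1953: Tue/Sun  1954: Wed/Mon  1955: Thu/Tue  1956: Sat/Wed  1957: Sun/Fri  1958: Mon/Sat  1959: Tue/Sun  1960: Thu/Mon  1961: Fri/Wed  1962: Sat/Thu  …(14 more)…  1977: Thu/Tue  1978: Fri/Wed  1979: Sat/Thu  1980: Mon/Fri  1981: Tue/Sun  1982: Wed/Mon  1983: Thu/Tue  1984: Sat/Wed  1985: Sun/Fri  1986: Mon/Sat  1987: Tue/Sun  1988: Thu/Mon  1989: Fri/Wed  1990: Sat/Thu
Both conditions hold in: 1976 — 1.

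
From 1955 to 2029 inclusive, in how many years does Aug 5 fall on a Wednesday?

Track Aug 5's weekday year by year (advancing +1, or +2 across a Feb 29):
  1955: Fri  1956: Sun (+2)  1957: Mon (+1)  1958: Tue (+1)  1959: Wed (+1) ✓
  1960: Fri (+2)  1961: Sat (+1)  1962: Sun (+1)  1963: Mon (+1)  1964: Wed (+2) ✓
  1965: Thu (+1)  1966: Fri (+1)  1967: Sat (+1)  1968: Mon (+2)  … (47 more years) …
  2016: Fri (+2)  2017: Sat (+1)  2018: Sun (+1)  2019: Mon (+1)  2020: Wed (+2) ✓
  2021: Thu (+1)  2022: Fri (+1)  2023: Sat (+1)  2024: Mon (+2)  2025: Tue (+1)
  2026: Wed (+1) ✓  2027: Thu (+1)  2028: Sat (+2)  2029: Sun (+1)
Wednesday years: 1959, 1964, 1970, 1981, 1987, 1992, 1998, 2009, 2015, 2020, 2026 — 11 in total.

11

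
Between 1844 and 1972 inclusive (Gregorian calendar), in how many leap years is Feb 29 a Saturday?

Leap years in 1844–1972: 32 of them.
Feb 29 weekday advances by 5 (mod 7) from one leap year to the next four years later (or differs when a century non-leap intervenes).
Leap-day weekdays: 1844:Thu 1848:Tue 1852:Sun 1856:Fri 1860:Wed 1864:Mon 1868:Sat✓ 1872:Thu 1876:Tue 1880:Sun 1884:Fri 1888:Wed 1892:Mon …(6 more)… 1924:Fri 1928:Wed 1932:Mon 1936:Sat✓ 1940:Thu 1944:Tue 1948:Sun 1952:Fri 1956:Wed 1960:Mon 1964:Sat✓ 1968:Thu 1972:Tue
Saturday: 1868, 1896, 1908, 1936, 1964 → 5.

5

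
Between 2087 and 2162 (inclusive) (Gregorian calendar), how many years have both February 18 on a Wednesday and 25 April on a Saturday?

9

Check each year's weekday for February 18 and 25 April:
  2087: Tue/Fri  2088: Wed/Sun  2089: Fri/Mon  2090: Sat/Tue  2091: Sun/Wed  2092: Mon/Fri  2093: Wed/Sat ✓  2094: Thu/Sun  2095: Fri/Mon  2096: Sat/Wed  2097: Mon/Thu  2098: Tue/Fri  2099: Wed/Sat ✓  2100: Thu/Sun  …(48 more)…  2149: Tue/Fri  2150: Wed/Sat ✓  2151: Thu/Sun  2152: Fri/Tue  2153: Sun/Wed  2154: Mon/Thu  2155: Tue/Fri  2156: Wed/Sun  2157: Fri/Mon  2158: Sat/Tue  2159: Sun/Wed  2160: Mon/Fri  2161: Wed/Sat ✓  2162: Thu/Sun
Both conditions hold in: 2093, 2099, 2105, 2111, 2122, 2133, 2139, 2150, 2161 — 9.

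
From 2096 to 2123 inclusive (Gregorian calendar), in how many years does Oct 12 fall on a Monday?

Track Oct 12's weekday year by year (advancing +1, or +2 across a Feb 29):
  2096: Fri  2097: Sat (+1)  2098: Sun (+1)  2099: Mon (+1) ✓  2100: Tue (+1)
  2101: Wed (+1)  2102: Thu (+1)  2103: Fri (+1)  2104: Sun (+2)  2105: Mon (+1) ✓
  2106: Tue (+1)  2107: Wed (+1)  2108: Fri (+2)  2109: Sat (+1)  2110: Sun (+1)
  2111: Mon (+1) ✓  2112: Wed (+2)  2113: Thu (+1)  2114: Fri (+1)  2115: Sat (+1)
  2116: Mon (+2) ✓  2117: Tue (+1)  2118: Wed (+1)  2119: Thu (+1)  2120: Sat (+2)
  2121: Sun (+1)  2122: Mon (+1) ✓  2123: Tue (+1)
Monday years: 2099, 2105, 2111, 2116, 2122 — 5 in total.

5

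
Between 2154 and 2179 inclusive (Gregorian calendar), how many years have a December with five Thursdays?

12

December has 31 days; it has five Thursdays when Thursday falls among the first (month-length − 28) days — i.e. when December 1 is one of Thursday/Wednesday/Tuesday.
December 1 by year: 2154:Sun 2155:Mon 2156:Wed✓ 2157:Thu✓ 2158:Fri 2159:Sat 2160:Mon 2161:Tue✓ 2162:Wed✓ 2163:Thu✓ 2164:Sat 2165:Sun 2166:Mon 2167:Tue✓ 2168:Thu✓ 2169:Fri 2170:Sat 2171:Sun 2172:Tue✓ 2173:Wed✓ 2174:Thu✓ 2175:Fri 2176:Sun 2177:Mon 2178:Tue✓ 2179:Wed✓
Years with five Thursdays: 2156, 2157, 2161, 2162, 2163, 2167, 2168, 2172, 2173, 2174, 2178, 2179 → 12.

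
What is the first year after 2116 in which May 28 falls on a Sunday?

2119

From one year to the next, a fixed date's weekday advances by 1, or by 2 when a Feb 29 lies between the two dates.
2116: May 28 is Thursday.
2117: Friday (+1)
2118: Saturday (+1)
2119: Sunday (+1)
May 28 falls on a Sunday in 2119.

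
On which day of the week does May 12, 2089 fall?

Thursday

January 1, 2089 is a Saturday.
May 12 is day 132 of the year, i.e. 131 days after Jan 1.
131 mod 7 = 5, so advance 5 weekdays from Saturday: Thursday.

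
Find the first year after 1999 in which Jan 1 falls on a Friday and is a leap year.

2016

Jan 1 advances by 2 weekdays after a leap year and by 1 after a common year.
1999: Jan 1 is Friday.
2000: Saturday (leap)
2001: Monday
2002: Tuesday
2003: Wednesday
2004: Thursday (leap)
2005: Saturday
2006: Sunday
2007: Monday
2008: Tuesday (leap)
2009: Thursday
2010: Friday
2011: Saturday
2012: Sunday (leap)
2013: Tuesday
2014: Wednesday
2015: Thursday
2016: Friday (leap)
2016 begins on a Friday and is a leap year.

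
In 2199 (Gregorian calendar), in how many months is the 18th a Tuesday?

Check the 18th of each month of 2199: Jan 18: Fri, Feb 18: Mon, Mar 18: Mon, Apr 18: Thu, May 18: Sat, Jun 18: Tue, Jul 18: Thu, Aug 18: Sun, Sep 18: Wed, Oct 18: Fri, Nov 18: Mon, Dec 18: Wed.
Tuesday occurs in June — 1 month.

1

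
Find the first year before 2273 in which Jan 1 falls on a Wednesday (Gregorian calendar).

Jan 1 advances by 2 weekdays after a leap year and by 1 after a common year.
2273: Jan 1 is Wednesday.
2272: Monday (leap)
2271: Sunday
2270: Saturday
2269: Friday
2268: Wednesday (leap)
2268 begins on a Wednesday

2268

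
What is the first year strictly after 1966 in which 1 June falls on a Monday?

From one year to the next, a fixed date's weekday advances by 1, or by 2 when a Feb 29 lies between the two dates.
1966: June 1 is Wednesday.
1967: Thursday (+1)
1968: Saturday (+2)
1969: Sunday (+1)
1970: Monday (+1)
1 June falls on a Monday in 1970.

1970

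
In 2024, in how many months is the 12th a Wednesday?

Check the 12th of each month of 2024: Jan 12: Fri, Feb 12: Mon, Mar 12: Tue, Apr 12: Fri, May 12: Sun, Jun 12: Wed, Jul 12: Fri, Aug 12: Mon, Sep 12: Thu, Oct 12: Sat, Nov 12: Tue, Dec 12: Thu.
Wednesday occurs in June — 1 month.

1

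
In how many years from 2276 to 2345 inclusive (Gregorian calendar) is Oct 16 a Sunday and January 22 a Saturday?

Check each year's weekday for Oct 16 and January 22:
  2276: Mon/Sat  2277: Tue/Mon  2278: Wed/Tue  2279: Thu/Wed  2280: Sat/Thu  2281: Sun/Sat ✓  2282: Mon/Sun  2283: Tue/Mon  2284: Thu/Tue  2285: Fri/Thu  2286: Sat/Fri  2287: Sun/Sat ✓  2288: Tue/Sun  2289: Wed/Tue  …(42 more)…  2332: Sun/Fri  2333: Mon/Sun  2334: Tue/Mon  2335: Wed/Tue  2336: Fri/Wed  2337: Sat/Fri  2338: Sun/Sat ✓  2339: Mon/Sun  2340: Wed/Mon  2341: Thu/Wed  2342: Fri/Thu  2343: Sat/Fri  2344: Mon/Sat  2345: Tue/Mon
Both conditions hold in: 2281, 2287, 2298, 2310, 2321, 2327, 2338 — 7.

7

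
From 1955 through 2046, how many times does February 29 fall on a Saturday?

Leap years in 1955–2046: 23 of them.
Feb 29 weekday advances by 5 (mod 7) from one leap year to the next four years later (or differs when a century non-leap intervenes).
Leap-day weekdays: 1956:Wed 1960:Mon 1964:Sat✓ 1968:Thu 1972:Tue 1976:Sun 1980:Fri 1984:Wed 1988:Mon 1992:Sat✓ 1996:Thu 2000:Tue 2004:Sun 2008:Fri 2012:Wed 2016:Mon 2020:Sat✓ 2024:Thu 2028:Tue 2032:Sun 2036:Fri 2040:Wed 2044:Mon
Saturday: 1964, 1992, 2020 → 3.

3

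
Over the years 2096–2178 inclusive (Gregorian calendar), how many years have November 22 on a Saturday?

Track November 22's weekday year by year (advancing +1, or +2 across a Feb 29):
  2096: Thu  2097: Fri (+1)  2098: Sat (+1) ✓  2099: Sun (+1)  2100: Mon (+1)
  2101: Tue (+1)  2102: Wed (+1)  2103: Thu (+1)  2104: Sat (+2) ✓  2105: Sun (+1)
  2106: Mon (+1)  2107: Tue (+1)  2108: Thu (+2)  2109: Fri (+1)  … (55 more years) …
  2165: Fri (+1)  2166: Sat (+1) ✓  2167: Sun (+1)  2168: Tue (+2)  2169: Wed (+1)
  2170: Thu (+1)  2171: Fri (+1)  2172: Sun (+2)  2173: Mon (+1)  2174: Tue (+1)
  2175: Wed (+1)  2176: Fri (+2)  2177: Sat (+1) ✓  2178: Sun (+1)
Saturday years: 2098, 2104, 2110, 2121, 2127, 2132, 2138, 2149, 2155, 2160, 2166, 2177 — 12 in total.

12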